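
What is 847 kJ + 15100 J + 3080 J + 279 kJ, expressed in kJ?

In kJ:
  847 kJ → 847
  15100 J = 15100e-3 kJ = 15.1
  3080 J = 3080e-3 kJ = 3.08
  279 kJ → 279
Sum: 847 + 15.1 + 3.08 + 279 = 1144.18

1144.18 kJ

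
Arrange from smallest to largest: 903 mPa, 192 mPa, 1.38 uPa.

903 mPa = 0.903 Pa
192 mPa = 0.192 Pa
1.38 uPa = 0.00000138 Pa

1.38 uPa < 192 mPa < 903 mPa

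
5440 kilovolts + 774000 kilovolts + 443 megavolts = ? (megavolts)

In megavolts:
  5440 kilovolts = 5440 × 10^-3 megavolts = 5.44
  774000 kilovolts = 774000 × 10^-3 megavolts = 774
  443 megavolts → 443
Sum: 5.44 + 774 + 443 = 1222.44

1222.44 megavolts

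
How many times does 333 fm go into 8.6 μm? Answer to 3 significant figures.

(8.6 × 10⁻⁶) / (333 × 10⁻¹⁵) = 0.02583 × 10⁹

25800000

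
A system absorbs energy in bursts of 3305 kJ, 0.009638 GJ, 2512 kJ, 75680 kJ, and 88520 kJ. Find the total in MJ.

In MJ:
  3305 kJ = 3305e-3 MJ = 3.305
  0.009638 GJ = 0.009638e3 MJ = 9.638
  2512 kJ = 2512e-3 MJ = 2.512
  75680 kJ = 75680e-3 MJ = 75.68
  88520 kJ = 88520e-3 MJ = 88.52
Sum: 3.305 + 9.638 + 2.512 + 75.68 + 88.52 = 179.655

179.655 MJ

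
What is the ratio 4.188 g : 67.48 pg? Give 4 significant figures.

62060000000

(4.188) / (67.48 × 10^-12) = 0.062063 × 10^12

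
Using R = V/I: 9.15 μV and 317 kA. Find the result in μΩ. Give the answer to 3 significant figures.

(9.15 × 10⁻⁶) / (317 × 10³) = 0.028864 × 10⁻⁹ Ω

0.0000289 μΩ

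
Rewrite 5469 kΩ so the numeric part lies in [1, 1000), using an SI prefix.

5.469 MΩ

= 5.469 × 10⁶ Ω; 10⁶ is mega.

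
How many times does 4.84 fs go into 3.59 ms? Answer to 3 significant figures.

(3.59 × 10^-3) / (4.84 × 10^-15) = 0.7417 × 10^12

742000000000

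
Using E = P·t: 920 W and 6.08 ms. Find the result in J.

920 × 6.08e-3 = 5593.6e-3 J

5.5936 J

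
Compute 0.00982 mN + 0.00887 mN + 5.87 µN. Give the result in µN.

24.56 µN

In µN:
  0.00982 mN = 0.00982 × 10^3 µN = 9.82
  0.00887 mN = 0.00887 × 10^3 µN = 8.87
  5.87 µN → 5.87
Sum: 9.82 + 8.87 + 5.87 = 24.56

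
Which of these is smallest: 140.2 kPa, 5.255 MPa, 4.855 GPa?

140.2 kPa = 140200 Pa
5.255 MPa = 5255000 Pa
4.855 GPa = 4855000000 Pa

140.2 kPa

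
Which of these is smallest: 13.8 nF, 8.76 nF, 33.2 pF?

33.2 pF

13.8 nF = 0.0000000138 F
8.76 nF = 0.00000000876 F
33.2 pF = 0.0000000000332 F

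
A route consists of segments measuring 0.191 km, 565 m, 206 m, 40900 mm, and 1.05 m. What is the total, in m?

1003.95 m

In m:
  0.191 km = 0.191 × 10^3 m = 191
  565 m → 565
  206 m → 206
  40900 mm = 40900 × 10^-3 m = 40.9
  1.05 m → 1.05
Sum: 191 + 565 + 206 + 40.9 + 1.05 = 1003.95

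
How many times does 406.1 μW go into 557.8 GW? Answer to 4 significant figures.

(557.8 × 10^9) / (406.1 × 10^-6) = 1.3736 × 10^15

1374000000000000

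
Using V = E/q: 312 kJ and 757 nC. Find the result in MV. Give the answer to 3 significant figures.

(312 × 10³) / (757 × 10⁻⁹) = 0.41215 × 10¹² V

412000 MV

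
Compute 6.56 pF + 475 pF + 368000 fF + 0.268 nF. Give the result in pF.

1117.56 pF

In pF:
  6.56 pF → 6.56
  475 pF → 475
  368000 fF = 368000 × 10^-3 pF = 368
  0.268 nF = 0.268 × 10^3 pF = 268
Sum: 6.56 + 475 + 368 + 268 = 1117.56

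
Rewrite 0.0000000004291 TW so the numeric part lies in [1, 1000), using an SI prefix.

= 429.1 W; mantissa already in [1, 1000).

429.1 W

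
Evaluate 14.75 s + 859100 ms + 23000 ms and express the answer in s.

896.85 s

In s:
  14.75 s → 14.75
  859100 ms = 859100e-3 s = 859.1
  23000 ms = 23000e-3 s = 23
Sum: 14.75 + 859.1 + 23 = 896.85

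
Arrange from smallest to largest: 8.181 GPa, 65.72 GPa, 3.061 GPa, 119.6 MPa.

119.6 MPa < 3.061 GPa < 8.181 GPa < 65.72 GPa

8.181 GPa = 8181000000 Pa
65.72 GPa = 65720000000 Pa
3.061 GPa = 3061000000 Pa
119.6 MPa = 119600000 Pa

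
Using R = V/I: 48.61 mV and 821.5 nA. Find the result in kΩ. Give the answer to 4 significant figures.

(48.61 × 10⁻³) / (821.5 × 10⁻⁹) = 0.0591722 × 10⁶ Ω

59.17 kΩ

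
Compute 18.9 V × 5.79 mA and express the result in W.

18.9 × 5.79 × 10^-3 = 109.431 × 10^-3 W

0.109431 W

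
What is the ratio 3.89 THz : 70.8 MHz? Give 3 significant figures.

54900

(3.89 × 10¹²) / (70.8 × 10⁶) = 0.05494 × 10⁶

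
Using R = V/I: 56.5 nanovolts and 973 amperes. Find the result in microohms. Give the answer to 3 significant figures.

0.0000581 microohms

(56.5e-9) / (973) = 0.058068e-9 Ω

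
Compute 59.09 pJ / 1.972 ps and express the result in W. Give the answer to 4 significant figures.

(59.09 × 10⁻¹²) / (1.972 × 10⁻¹²) = 29.9645 W

29.96 W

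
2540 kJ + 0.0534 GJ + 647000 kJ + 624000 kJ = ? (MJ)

In MJ:
  2540 kJ = 2540e-3 MJ = 2.54
  0.0534 GJ = 0.0534e3 MJ = 53.4
  647000 kJ = 647000e-3 MJ = 647
  624000 kJ = 624000e-3 MJ = 624
Sum: 2.54 + 53.4 + 647 + 624 = 1326.94

1326.94 MJ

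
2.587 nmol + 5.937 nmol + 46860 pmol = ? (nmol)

55.384 nmol

In nmol:
  2.587 nmol → 2.587
  5.937 nmol → 5.937
  46860 pmol = 46860 × 10⁻³ nmol = 46.86
Sum: 2.587 + 5.937 + 46.86 = 55.384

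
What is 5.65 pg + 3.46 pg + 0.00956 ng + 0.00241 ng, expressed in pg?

In pg:
  5.65 pg → 5.65
  3.46 pg → 3.46
  0.00956 ng = 0.00956 × 10^3 pg = 9.56
  0.00241 ng = 0.00241 × 10^3 pg = 2.41
Sum: 5.65 + 3.46 + 9.56 + 2.41 = 21.08

21.08 pg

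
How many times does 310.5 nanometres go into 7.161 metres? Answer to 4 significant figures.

(7.161) / (310.5 × 10⁻⁹) = 0.023063 × 10⁹

23060000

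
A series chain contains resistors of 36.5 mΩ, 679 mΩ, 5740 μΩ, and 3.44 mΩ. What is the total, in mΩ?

724.68 mΩ

In mΩ:
  36.5 mΩ → 36.5
  679 mΩ → 679
  5740 μΩ = 5740 × 10^-3 mΩ = 5.74
  3.44 mΩ → 3.44
Sum: 36.5 + 679 + 5.74 + 3.44 = 724.68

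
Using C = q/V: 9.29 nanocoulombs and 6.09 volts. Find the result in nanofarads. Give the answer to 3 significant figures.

(9.29e-9) / (6.09) = 1.5255e-9 F

1.53 nanofarads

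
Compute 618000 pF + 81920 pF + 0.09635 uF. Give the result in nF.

In nF:
  618000 pF = 618000 × 10⁻³ nF = 618
  81920 pF = 81920 × 10⁻³ nF = 81.92
  0.09635 uF = 0.09635 × 10³ nF = 96.35
Sum: 618 + 81.92 + 96.35 = 796.27

796.27 nF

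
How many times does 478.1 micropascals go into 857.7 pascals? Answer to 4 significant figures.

1794000

(857.7) / (478.1e-6) = 1.794e6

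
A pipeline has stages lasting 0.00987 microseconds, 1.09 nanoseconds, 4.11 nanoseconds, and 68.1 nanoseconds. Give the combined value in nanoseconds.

83.17 nanoseconds

In nanoseconds:
  0.00987 microseconds = 0.00987e3 nanoseconds = 9.87
  1.09 nanoseconds → 1.09
  4.11 nanoseconds → 4.11
  68.1 nanoseconds → 68.1
Sum: 9.87 + 1.09 + 4.11 + 68.1 = 83.17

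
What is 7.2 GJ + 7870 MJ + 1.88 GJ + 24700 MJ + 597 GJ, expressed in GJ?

In GJ:
  7.2 GJ → 7.2
  7870 MJ = 7870 × 10⁻³ GJ = 7.87
  1.88 GJ → 1.88
  24700 MJ = 24700 × 10⁻³ GJ = 24.7
  597 GJ → 597
Sum: 7.2 + 7.87 + 1.88 + 24.7 + 597 = 638.65

638.65 GJ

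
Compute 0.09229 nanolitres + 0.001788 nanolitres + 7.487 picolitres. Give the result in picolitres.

In picolitres:
  0.09229 nanolitres = 0.09229 × 10^3 picolitres = 92.29
  0.001788 nanolitres = 0.001788 × 10^3 picolitres = 1.788
  7.487 picolitres → 7.487
Sum: 92.29 + 1.788 + 7.487 = 101.565

101.565 picolitres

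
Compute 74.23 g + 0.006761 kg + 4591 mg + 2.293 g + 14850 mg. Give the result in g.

102.725 g

In g:
  74.23 g → 74.23
  0.006761 kg = 0.006761 × 10³ g = 6.761
  4591 mg = 4591 × 10⁻³ g = 4.591
  2.293 g → 2.293
  14850 mg = 14850 × 10⁻³ g = 14.85
Sum: 74.23 + 6.761 + 4.591 + 2.293 + 14.85 = 102.725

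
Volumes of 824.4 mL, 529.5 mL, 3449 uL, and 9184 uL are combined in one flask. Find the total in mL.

1366.533 mL

In mL:
  824.4 mL → 824.4
  529.5 mL → 529.5
  3449 uL = 3449 × 10⁻³ mL = 3.449
  9184 uL = 9184 × 10⁻³ mL = 9.184
Sum: 824.4 + 529.5 + 3.449 + 9.184 = 1366.533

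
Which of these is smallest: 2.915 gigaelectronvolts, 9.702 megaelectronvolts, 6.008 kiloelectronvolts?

6.008 kiloelectronvolts

2.915 gigaelectronvolts = 2915000000 electronvolts
9.702 megaelectronvolts = 9702000 electronvolts
6.008 kiloelectronvolts = 6008 electronvolts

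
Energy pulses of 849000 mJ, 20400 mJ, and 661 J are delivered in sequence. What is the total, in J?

In J:
  849000 mJ = 849000e-3 J = 849
  20400 mJ = 20400e-3 J = 20.4
  661 J → 661
Sum: 849 + 20.4 + 661 = 1530.4

1530.4 J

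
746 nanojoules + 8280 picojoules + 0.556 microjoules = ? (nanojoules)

In nanojoules:
  746 nanojoules → 746
  8280 picojoules = 8280 × 10⁻³ nanojoules = 8.28
  0.556 microjoules = 0.556 × 10³ nanojoules = 556
Sum: 746 + 8.28 + 556 = 1310.28

1310.28 nanojoules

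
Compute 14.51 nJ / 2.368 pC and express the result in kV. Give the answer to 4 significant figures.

(14.51e-9) / (2.368e-12) = 6.12753e3 V

6.128 kV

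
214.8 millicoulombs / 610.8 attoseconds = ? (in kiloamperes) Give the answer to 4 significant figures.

351700000000 kiloamperes

(214.8 × 10⁻³) / (610.8 × 10⁻¹⁸) = 0.35167 × 10¹⁵ A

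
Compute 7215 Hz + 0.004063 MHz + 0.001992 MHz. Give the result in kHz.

In kHz:
  7215 Hz = 7215 × 10⁻³ kHz = 7.215
  0.004063 MHz = 0.004063 × 10³ kHz = 4.063
  0.001992 MHz = 0.001992 × 10³ kHz = 1.992
Sum: 7.215 + 4.063 + 1.992 = 13.27

13.27 kHz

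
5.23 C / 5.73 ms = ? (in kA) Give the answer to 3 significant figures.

(5.23) / (5.73 × 10⁻³) = 0.91274 × 10³ A

0.913 kA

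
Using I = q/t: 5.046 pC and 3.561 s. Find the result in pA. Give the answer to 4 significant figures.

1.417 pA

(5.046 × 10^-12) / (3.561) = 1.41702 × 10^-12 A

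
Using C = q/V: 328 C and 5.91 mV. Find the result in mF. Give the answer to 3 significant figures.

(328) / (5.91 × 10⁻³) = 55.499 × 10³ F

55500000 mF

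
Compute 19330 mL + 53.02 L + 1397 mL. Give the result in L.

In L:
  19330 mL = 19330 × 10⁻³ L = 19.33
  53.02 L → 53.02
  1397 mL = 1397 × 10⁻³ L = 1.397
Sum: 19.33 + 53.02 + 1.397 = 73.747

73.747 L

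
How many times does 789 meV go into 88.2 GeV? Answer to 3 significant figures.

(88.2 × 10^9) / (789 × 10^-3) = 0.1118 × 10^12

112000000000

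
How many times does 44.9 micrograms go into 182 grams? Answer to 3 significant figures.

(182) / (44.9 × 10^-6) = 4.053 × 10^6

4050000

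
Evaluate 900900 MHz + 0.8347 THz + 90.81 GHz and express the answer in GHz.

In GHz:
  900900 MHz = 900900e-3 GHz = 900.9
  0.8347 THz = 0.8347e3 GHz = 834.7
  90.81 GHz → 90.81
Sum: 900.9 + 834.7 + 90.81 = 1826.41

1826.41 GHz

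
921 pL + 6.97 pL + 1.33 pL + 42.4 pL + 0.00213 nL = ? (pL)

973.83 pL

In pL:
  921 pL → 921
  6.97 pL → 6.97
  1.33 pL → 1.33
  42.4 pL → 42.4
  0.00213 nL = 0.00213 × 10^3 pL = 2.13
Sum: 921 + 6.97 + 1.33 + 42.4 + 2.13 = 973.83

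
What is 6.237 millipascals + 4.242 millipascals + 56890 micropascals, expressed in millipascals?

67.369 millipascals

In millipascals:
  6.237 millipascals → 6.237
  4.242 millipascals → 4.242
  56890 micropascals = 56890 × 10^-3 millipascals = 56.89
Sum: 6.237 + 4.242 + 56.89 = 67.369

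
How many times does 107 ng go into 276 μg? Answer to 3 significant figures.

(276e-6) / (107e-9) = 2.579e3

2580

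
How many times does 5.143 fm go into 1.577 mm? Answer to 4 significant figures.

(1.577 × 10^-3) / (5.143 × 10^-15) = 0.30663 × 10^12

306600000000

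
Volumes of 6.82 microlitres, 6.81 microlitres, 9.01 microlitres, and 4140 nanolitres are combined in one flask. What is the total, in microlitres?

In microlitres:
  6.82 microlitres → 6.82
  6.81 microlitres → 6.81
  9.01 microlitres → 9.01
  4140 nanolitres = 4140e-3 microlitres = 4.14
Sum: 6.82 + 6.81 + 9.01 + 4.14 = 26.78

26.78 microlitres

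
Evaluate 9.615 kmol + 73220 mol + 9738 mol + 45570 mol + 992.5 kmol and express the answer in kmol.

1130.643 kmol

In kmol:
  9.615 kmol → 9.615
  73220 mol = 73220 × 10⁻³ kmol = 73.22
  9738 mol = 9738 × 10⁻³ kmol = 9.738
  45570 mol = 45570 × 10⁻³ kmol = 45.57
  992.5 kmol → 992.5
Sum: 9.615 + 73.22 + 9.738 + 45.57 + 992.5 = 1130.643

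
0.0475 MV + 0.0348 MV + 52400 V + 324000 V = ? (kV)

In kV:
  0.0475 MV = 0.0475e3 kV = 47.5
  0.0348 MV = 0.0348e3 kV = 34.8
  52400 V = 52400e-3 kV = 52.4
  324000 V = 324000e-3 kV = 324
Sum: 47.5 + 34.8 + 52.4 + 324 = 458.7

458.7 kV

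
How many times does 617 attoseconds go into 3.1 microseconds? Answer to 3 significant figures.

5020000000

(3.1e-6) / (617e-18) = 0.005024e12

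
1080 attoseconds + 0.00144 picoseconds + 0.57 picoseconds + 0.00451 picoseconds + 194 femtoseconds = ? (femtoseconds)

In femtoseconds:
  1080 attoseconds = 1080 × 10^-3 femtoseconds = 1.08
  0.00144 picoseconds = 0.00144 × 10^3 femtoseconds = 1.44
  0.57 picoseconds = 0.57 × 10^3 femtoseconds = 570
  0.00451 picoseconds = 0.00451 × 10^3 femtoseconds = 4.51
  194 femtoseconds → 194
Sum: 1.08 + 1.44 + 570 + 4.51 + 194 = 771.03

771.03 femtoseconds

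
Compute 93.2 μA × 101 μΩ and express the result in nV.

93.2 × 10⁻⁶ × 101 × 10⁻⁶ = 9413.2 × 10⁻¹² V

9.4132 nV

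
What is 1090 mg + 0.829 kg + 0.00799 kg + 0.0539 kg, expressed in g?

891.98 g

In g:
  1090 mg = 1090 × 10⁻³ g = 1.09
  0.829 kg = 0.829 × 10³ g = 829
  0.00799 kg = 0.00799 × 10³ g = 7.99
  0.0539 kg = 0.0539 × 10³ g = 53.9
Sum: 1.09 + 829 + 7.99 + 53.9 = 891.98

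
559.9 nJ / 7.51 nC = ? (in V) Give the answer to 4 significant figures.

74.55 V

(559.9 × 10⁻⁹) / (7.51 × 10⁻⁹) = 74.5539 V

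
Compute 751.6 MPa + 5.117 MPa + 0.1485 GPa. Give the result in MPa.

In MPa:
  751.6 MPa → 751.6
  5.117 MPa → 5.117
  0.1485 GPa = 0.1485e3 MPa = 148.5
Sum: 751.6 + 5.117 + 148.5 = 905.217

905.217 MPa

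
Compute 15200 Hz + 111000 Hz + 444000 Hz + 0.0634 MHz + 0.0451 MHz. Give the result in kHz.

678.7 kHz

In kHz:
  15200 Hz = 15200e-3 kHz = 15.2
  111000 Hz = 111000e-3 kHz = 111
  444000 Hz = 444000e-3 kHz = 444
  0.0634 MHz = 0.0634e3 kHz = 63.4
  0.0451 MHz = 0.0451e3 kHz = 45.1
Sum: 15.2 + 111 + 444 + 63.4 + 45.1 = 678.7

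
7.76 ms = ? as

milli = 1e-3, atto = 1e-18; factor is 1e15.
7.76 × 1e15 = 7760000000000000

7760000000000000 as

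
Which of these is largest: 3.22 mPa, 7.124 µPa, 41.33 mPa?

3.22 mPa = 0.00322 Pa
7.124 µPa = 0.000007124 Pa
41.33 mPa = 0.04133 Pa

41.33 mPa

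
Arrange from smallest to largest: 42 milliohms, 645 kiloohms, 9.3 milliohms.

42 milliohms = 0.042 ohms
645 kiloohms = 645000 ohms
9.3 milliohms = 0.0093 ohms

9.3 milliohms < 42 milliohms < 645 kiloohms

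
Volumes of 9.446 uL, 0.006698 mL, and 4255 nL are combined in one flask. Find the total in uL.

20.399 uL

In uL:
  9.446 uL → 9.446
  0.006698 mL = 0.006698 × 10³ uL = 6.698
  4255 nL = 4255 × 10⁻³ uL = 4.255
Sum: 9.446 + 6.698 + 4.255 = 20.399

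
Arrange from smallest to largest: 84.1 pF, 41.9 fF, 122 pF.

84.1 pF = 0.0000000000841 F
41.9 fF = 0.0000000000000419 F
122 pF = 0.000000000122 F

41.9 fF < 84.1 pF < 122 pF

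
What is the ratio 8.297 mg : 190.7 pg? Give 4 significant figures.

(8.297 × 10⁻³) / (190.7 × 10⁻¹²) = 0.043508 × 10⁹

43510000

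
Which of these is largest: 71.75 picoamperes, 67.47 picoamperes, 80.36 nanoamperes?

71.75 picoamperes = 0.00000000007175 amperes
67.47 picoamperes = 0.00000000006747 amperes
80.36 nanoamperes = 0.00000008036 amperes

80.36 nanoamperes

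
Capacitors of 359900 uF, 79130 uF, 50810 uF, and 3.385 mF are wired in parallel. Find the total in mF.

493.225 mF

In mF:
  359900 uF = 359900 × 10^-3 mF = 359.9
  79130 uF = 79130 × 10^-3 mF = 79.13
  50810 uF = 50810 × 10^-3 mF = 50.81
  3.385 mF → 3.385
Sum: 359.9 + 79.13 + 50.81 + 3.385 = 493.225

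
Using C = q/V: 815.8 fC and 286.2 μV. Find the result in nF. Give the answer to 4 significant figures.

(815.8 × 10⁻¹⁵) / (286.2 × 10⁻⁶) = 2.85045 × 10⁻⁹ F

2.850 nF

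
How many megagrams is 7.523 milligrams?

0.000000007523 megagrams

milli = 10⁻³, mega = 10⁶; factor is 10⁻⁹.
7.523 × 10⁻⁹ = 0.000000007523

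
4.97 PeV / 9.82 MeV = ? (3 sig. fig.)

(4.97e15) / (9.82e6) = 0.5061e9

506000000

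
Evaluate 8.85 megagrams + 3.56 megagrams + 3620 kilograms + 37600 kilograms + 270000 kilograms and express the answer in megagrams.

323.63 megagrams

In megagrams:
  8.85 megagrams → 8.85
  3.56 megagrams → 3.56
  3620 kilograms = 3620 × 10^-3 megagrams = 3.62
  37600 kilograms = 37600 × 10^-3 megagrams = 37.6
  270000 kilograms = 270000 × 10^-3 megagrams = 270
Sum: 8.85 + 3.56 + 3.62 + 37.6 + 270 = 323.63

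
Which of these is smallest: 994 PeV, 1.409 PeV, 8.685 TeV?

8.685 TeV

994 PeV = 994000000000000000 eV
1.409 PeV = 1409000000000000 eV
8.685 TeV = 8685000000000 eV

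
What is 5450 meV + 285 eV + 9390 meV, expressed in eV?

In eV:
  5450 meV = 5450 × 10⁻³ eV = 5.45
  285 eV → 285
  9390 meV = 9390 × 10⁻³ eV = 9.39
Sum: 5.45 + 285 + 9.39 = 299.84

299.84 eV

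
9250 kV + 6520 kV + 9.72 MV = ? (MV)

25.49 MV

In MV:
  9250 kV = 9250 × 10⁻³ MV = 9.25
  6520 kV = 6520 × 10⁻³ MV = 6.52
  9.72 MV → 9.72
Sum: 9.25 + 6.52 + 9.72 = 25.49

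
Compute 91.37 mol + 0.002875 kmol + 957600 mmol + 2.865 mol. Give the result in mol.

1054.71 mol

In mol:
  91.37 mol → 91.37
  0.002875 kmol = 0.002875e3 mol = 2.875
  957600 mmol = 957600e-3 mol = 957.6
  2.865 mol → 2.865
Sum: 91.37 + 2.875 + 957.6 + 2.865 = 1054.71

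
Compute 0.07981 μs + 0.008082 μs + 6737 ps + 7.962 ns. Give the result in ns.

102.591 ns

In ns:
  0.07981 μs = 0.07981e3 ns = 79.81
  0.008082 μs = 0.008082e3 ns = 8.082
  6737 ps = 6737e-3 ns = 6.737
  7.962 ns → 7.962
Sum: 79.81 + 8.082 + 6.737 + 7.962 = 102.591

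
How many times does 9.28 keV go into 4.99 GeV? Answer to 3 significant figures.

538000

(4.99 × 10⁹) / (9.28 × 10³) = 0.5377 × 10⁶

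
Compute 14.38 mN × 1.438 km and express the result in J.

14.38 × 10^-3 × 1.438 × 10^3 = 20.67844 J

20.67844 J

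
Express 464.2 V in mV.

(no prefix) = 10^0, milli = 10^-3; factor is 10^3.
464.2 × 10^3 = 464200

464200 mV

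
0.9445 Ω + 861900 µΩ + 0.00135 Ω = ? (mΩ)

In mΩ:
  0.9445 Ω = 0.9445e3 mΩ = 944.5
  861900 µΩ = 861900e-3 mΩ = 861.9
  0.00135 Ω = 0.00135e3 mΩ = 1.35
Sum: 944.5 + 861.9 + 1.35 = 1807.75

1807.75 mΩ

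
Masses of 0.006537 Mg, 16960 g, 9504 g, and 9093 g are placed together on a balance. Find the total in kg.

42.094 kg

In kg:
  0.006537 Mg = 0.006537 × 10^3 kg = 6.537
  16960 g = 16960 × 10^-3 kg = 16.96
  9504 g = 9504 × 10^-3 kg = 9.504
  9093 g = 9093 × 10^-3 kg = 9.093
Sum: 6.537 + 16.96 + 9.504 + 9.093 = 42.094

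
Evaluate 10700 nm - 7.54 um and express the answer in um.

In um:
  10700 nm = 10700e-3 um = 10.7
  7.54 um → 7.54
Difference: 10.7 - 7.54 = 3.16

3.16 um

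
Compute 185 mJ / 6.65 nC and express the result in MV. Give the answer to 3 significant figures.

(185 × 10⁻³) / (6.65 × 10⁻⁹) = 27.82 × 10⁶ V

27.8 MV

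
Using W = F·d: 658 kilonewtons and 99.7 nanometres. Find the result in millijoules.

65.6026 millijoules

658 × 10³ × 99.7 × 10⁻⁹ = 65602.6 × 10⁻⁶ J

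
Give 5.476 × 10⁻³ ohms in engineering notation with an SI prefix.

5.476 milliohms

= 5.476 × 10⁻³ ohms; 10⁻³ is milli.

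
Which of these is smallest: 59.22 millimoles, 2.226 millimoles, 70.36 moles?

59.22 millimoles = 0.05922 moles
2.226 millimoles = 0.002226 moles
70.36 moles = 70.36 moles

2.226 millimoles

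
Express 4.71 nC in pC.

nano = 10⁻⁹, pico = 10⁻¹²; factor is 10³.
4.71 × 10³ = 4710

4710 pC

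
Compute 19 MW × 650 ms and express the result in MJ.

19 × 10⁶ × 650 × 10⁻³ = 12350 × 10³ J

12.35 MJ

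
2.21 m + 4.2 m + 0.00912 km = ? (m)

In m:
  2.21 m → 2.21
  4.2 m → 4.2
  0.00912 km = 0.00912 × 10^3 m = 9.12
Sum: 2.21 + 4.2 + 9.12 = 15.53

15.53 m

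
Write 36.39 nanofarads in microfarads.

nano = 10^-9, micro = 10^-6; factor is 10^-3.
36.39 × 10^-3 = 0.03639

0.03639 microfarads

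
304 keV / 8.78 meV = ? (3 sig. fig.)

34600000

(304 × 10^3) / (8.78 × 10^-3) = 34.62 × 10^6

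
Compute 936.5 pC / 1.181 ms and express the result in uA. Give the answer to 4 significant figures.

(936.5 × 10^-12) / (1.181 × 10^-3) = 792.972 × 10^-9 A

0.7930 uA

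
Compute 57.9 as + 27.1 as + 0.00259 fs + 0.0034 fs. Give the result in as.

In as:
  57.9 as → 57.9
  27.1 as → 27.1
  0.00259 fs = 0.00259e3 as = 2.59
  0.0034 fs = 0.0034e3 as = 3.4
Sum: 57.9 + 27.1 + 2.59 + 3.4 = 90.99

90.99 as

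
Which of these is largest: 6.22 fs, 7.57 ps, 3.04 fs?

7.57 ps

6.22 fs = 0.00000000000000622 s
7.57 ps = 0.00000000000757 s
3.04 fs = 0.00000000000000304 s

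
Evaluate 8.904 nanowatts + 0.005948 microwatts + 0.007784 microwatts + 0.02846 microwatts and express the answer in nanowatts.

51.096 nanowatts

In nanowatts:
  8.904 nanowatts → 8.904
  0.005948 microwatts = 0.005948e3 nanowatts = 5.948
  0.007784 microwatts = 0.007784e3 nanowatts = 7.784
  0.02846 microwatts = 0.02846e3 nanowatts = 28.46
Sum: 8.904 + 5.948 + 7.784 + 28.46 = 51.096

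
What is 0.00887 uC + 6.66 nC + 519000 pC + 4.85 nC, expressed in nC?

In nC:
  0.00887 uC = 0.00887e3 nC = 8.87
  6.66 nC → 6.66
  519000 pC = 519000e-3 nC = 519
  4.85 nC → 4.85
Sum: 8.87 + 6.66 + 519 + 4.85 = 539.38

539.38 nC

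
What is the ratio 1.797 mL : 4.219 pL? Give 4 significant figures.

(1.797e-3) / (4.219e-12) = 0.42593e9

425900000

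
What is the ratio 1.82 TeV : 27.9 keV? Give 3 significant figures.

(1.82 × 10^12) / (27.9 × 10^3) = 0.06523 × 10^9

65200000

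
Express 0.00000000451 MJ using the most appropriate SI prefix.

= 4.51 × 10⁻³ J; 10⁻³ is milli.

4.51 mJ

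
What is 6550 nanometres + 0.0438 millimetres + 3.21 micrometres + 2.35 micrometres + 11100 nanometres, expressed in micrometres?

67.01 micrometres

In micrometres:
  6550 nanometres = 6550 × 10^-3 micrometres = 6.55
  0.0438 millimetres = 0.0438 × 10^3 micrometres = 43.8
  3.21 micrometres → 3.21
  2.35 micrometres → 2.35
  11100 nanometres = 11100 × 10^-3 micrometres = 11.1
Sum: 6.55 + 43.8 + 3.21 + 2.35 + 11.1 = 67.01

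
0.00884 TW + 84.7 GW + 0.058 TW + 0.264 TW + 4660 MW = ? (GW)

In GW:
  0.00884 TW = 0.00884 × 10^3 GW = 8.84
  84.7 GW → 84.7
  0.058 TW = 0.058 × 10^3 GW = 58
  0.264 TW = 0.264 × 10^3 GW = 264
  4660 MW = 4660 × 10^-3 GW = 4.66
Sum: 8.84 + 84.7 + 58 + 264 + 4.66 = 420.2

420.2 GW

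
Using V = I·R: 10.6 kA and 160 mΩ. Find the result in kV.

10.6 × 10³ × 160 × 10⁻³ = 1696 V

1.696 kV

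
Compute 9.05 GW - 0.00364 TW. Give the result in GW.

In GW:
  9.05 GW → 9.05
  0.00364 TW = 0.00364 × 10³ GW = 3.64
Difference: 9.05 - 3.64 = 5.41

5.41 GW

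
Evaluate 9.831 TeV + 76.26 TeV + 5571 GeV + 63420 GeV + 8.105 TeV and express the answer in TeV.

163.187 TeV

In TeV:
  9.831 TeV → 9.831
  76.26 TeV → 76.26
  5571 GeV = 5571 × 10⁻³ TeV = 5.571
  63420 GeV = 63420 × 10⁻³ TeV = 63.42
  8.105 TeV → 8.105
Sum: 9.831 + 76.26 + 5.571 + 63.42 + 8.105 = 163.187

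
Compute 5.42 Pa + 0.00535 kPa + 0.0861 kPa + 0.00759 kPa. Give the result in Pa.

104.46 Pa

In Pa:
  5.42 Pa → 5.42
  0.00535 kPa = 0.00535 × 10³ Pa = 5.35
  0.0861 kPa = 0.0861 × 10³ Pa = 86.1
  0.00759 kPa = 0.00759 × 10³ Pa = 7.59
Sum: 5.42 + 5.35 + 86.1 + 7.59 = 104.46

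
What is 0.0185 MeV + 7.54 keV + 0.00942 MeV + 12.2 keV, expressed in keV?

In keV:
  0.0185 MeV = 0.0185e3 keV = 18.5
  7.54 keV → 7.54
  0.00942 MeV = 0.00942e3 keV = 9.42
  12.2 keV → 12.2
Sum: 18.5 + 7.54 + 9.42 + 12.2 = 47.66

47.66 keV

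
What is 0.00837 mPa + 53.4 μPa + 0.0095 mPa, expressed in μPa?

In μPa:
  0.00837 mPa = 0.00837 × 10^3 μPa = 8.37
  53.4 μPa → 53.4
  0.0095 mPa = 0.0095 × 10^3 μPa = 9.5
Sum: 8.37 + 53.4 + 9.5 = 71.27

71.27 μPa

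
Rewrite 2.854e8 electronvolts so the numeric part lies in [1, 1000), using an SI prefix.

= 285.4e6 electronvolts; 1e6 is mega.

285.4 megaelectronvolts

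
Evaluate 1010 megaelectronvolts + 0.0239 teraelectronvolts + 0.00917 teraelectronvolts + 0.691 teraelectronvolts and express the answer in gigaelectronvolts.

725.08 gigaelectronvolts

In gigaelectronvolts:
  1010 megaelectronvolts = 1010e-3 gigaelectronvolts = 1.01
  0.0239 teraelectronvolts = 0.0239e3 gigaelectronvolts = 23.9
  0.00917 teraelectronvolts = 0.00917e3 gigaelectronvolts = 9.17
  0.691 teraelectronvolts = 0.691e3 gigaelectronvolts = 691
Sum: 1.01 + 23.9 + 9.17 + 691 = 725.08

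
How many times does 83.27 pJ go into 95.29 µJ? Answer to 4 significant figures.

1144000

(95.29 × 10⁻⁶) / (83.27 × 10⁻¹²) = 1.1443 × 10⁶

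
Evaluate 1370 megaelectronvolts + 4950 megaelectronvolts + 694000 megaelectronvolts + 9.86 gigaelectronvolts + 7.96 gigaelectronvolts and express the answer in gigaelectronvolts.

718.14 gigaelectronvolts

In gigaelectronvolts:
  1370 megaelectronvolts = 1370 × 10⁻³ gigaelectronvolts = 1.37
  4950 megaelectronvolts = 4950 × 10⁻³ gigaelectronvolts = 4.95
  694000 megaelectronvolts = 694000 × 10⁻³ gigaelectronvolts = 694
  9.86 gigaelectronvolts → 9.86
  7.96 gigaelectronvolts → 7.96
Sum: 1.37 + 4.95 + 694 + 9.86 + 7.96 = 718.14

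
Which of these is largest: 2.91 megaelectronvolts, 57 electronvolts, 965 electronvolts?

2.91 megaelectronvolts

2.91 megaelectronvolts = 2910000 electronvolts
57 electronvolts = 57 electronvolts
965 electronvolts = 965 electronvolts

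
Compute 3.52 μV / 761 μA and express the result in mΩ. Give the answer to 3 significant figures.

4.63 mΩ

(3.52 × 10^-6) / (761 × 10^-6) = 0.0046255 Ω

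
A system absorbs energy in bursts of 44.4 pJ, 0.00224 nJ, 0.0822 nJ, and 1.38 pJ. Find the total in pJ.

In pJ:
  44.4 pJ → 44.4
  0.00224 nJ = 0.00224 × 10³ pJ = 2.24
  0.0822 nJ = 0.0822 × 10³ pJ = 82.2
  1.38 pJ → 1.38
Sum: 44.4 + 2.24 + 82.2 + 1.38 = 130.22

130.22 pJ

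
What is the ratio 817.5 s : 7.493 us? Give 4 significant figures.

109100000

(817.5) / (7.493e-6) = 109.1e6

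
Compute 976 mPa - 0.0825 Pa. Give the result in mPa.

893.5 mPa

In mPa:
  976 mPa → 976
  0.0825 Pa = 0.0825 × 10^3 mPa = 82.5
Difference: 976 - 82.5 = 893.5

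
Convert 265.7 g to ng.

265700000000 ng

(no prefix) = 10^0, nano = 10^-9; factor is 10^9.
265.7 × 10^9 = 265700000000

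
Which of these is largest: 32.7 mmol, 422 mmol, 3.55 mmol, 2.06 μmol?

32.7 mmol = 0.0327 mol
422 mmol = 0.422 mol
3.55 mmol = 0.00355 mol
2.06 μmol = 0.00000206 mol

422 mmol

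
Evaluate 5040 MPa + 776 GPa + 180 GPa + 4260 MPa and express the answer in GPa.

965.3 GPa

In GPa:
  5040 MPa = 5040e-3 GPa = 5.04
  776 GPa → 776
  180 GPa → 180
  4260 MPa = 4260e-3 GPa = 4.26
Sum: 5.04 + 776 + 180 + 4.26 = 965.3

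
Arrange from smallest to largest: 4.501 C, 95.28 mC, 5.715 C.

4.501 C = 4.501 C
95.28 mC = 0.09528 C
5.715 C = 5.715 C

95.28 mC < 4.501 C < 5.715 C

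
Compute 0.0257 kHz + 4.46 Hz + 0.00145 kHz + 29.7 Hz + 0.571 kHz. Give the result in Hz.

632.31 Hz

In Hz:
  0.0257 kHz = 0.0257e3 Hz = 25.7
  4.46 Hz → 4.46
  0.00145 kHz = 0.00145e3 Hz = 1.45
  29.7 Hz → 29.7
  0.571 kHz = 0.571e3 Hz = 571
Sum: 25.7 + 4.46 + 1.45 + 29.7 + 571 = 632.31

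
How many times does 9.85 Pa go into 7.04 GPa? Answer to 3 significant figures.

715000000

(7.04e9) / (9.85) = 0.7147e9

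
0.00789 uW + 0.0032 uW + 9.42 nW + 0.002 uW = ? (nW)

22.51 nW

In nW:
  0.00789 uW = 0.00789e3 nW = 7.89
  0.0032 uW = 0.0032e3 nW = 3.2
  9.42 nW → 9.42
  0.002 uW = 0.002e3 nW = 2
Sum: 7.89 + 3.2 + 9.42 + 2 = 22.51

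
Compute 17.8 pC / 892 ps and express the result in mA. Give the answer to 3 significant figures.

20.0 mA

(17.8e-12) / (892e-12) = 0.019955 A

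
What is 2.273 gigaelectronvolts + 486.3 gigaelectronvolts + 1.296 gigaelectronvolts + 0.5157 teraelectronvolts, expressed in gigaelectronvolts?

In gigaelectronvolts:
  2.273 gigaelectronvolts → 2.273
  486.3 gigaelectronvolts → 486.3
  1.296 gigaelectronvolts → 1.296
  0.5157 teraelectronvolts = 0.5157e3 gigaelectronvolts = 515.7
Sum: 2.273 + 486.3 + 1.296 + 515.7 = 1005.569

1005.569 gigaelectronvolts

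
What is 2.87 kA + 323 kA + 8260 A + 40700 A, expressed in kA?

In kA:
  2.87 kA → 2.87
  323 kA → 323
  8260 A = 8260 × 10^-3 kA = 8.26
  40700 A = 40700 × 10^-3 kA = 40.7
Sum: 2.87 + 323 + 8.26 + 40.7 = 374.83

374.83 kA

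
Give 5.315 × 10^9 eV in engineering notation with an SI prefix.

5.315 GeV

= 5.315 × 10^9 eV; 10^9 is giga.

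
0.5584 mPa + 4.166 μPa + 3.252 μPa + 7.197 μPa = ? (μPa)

573.015 μPa

In μPa:
  0.5584 mPa = 0.5584 × 10^3 μPa = 558.4
  4.166 μPa → 4.166
  3.252 μPa → 3.252
  7.197 μPa → 7.197
Sum: 558.4 + 4.166 + 3.252 + 7.197 = 573.015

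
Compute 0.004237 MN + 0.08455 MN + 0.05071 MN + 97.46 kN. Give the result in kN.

236.957 kN

In kN:
  0.004237 MN = 0.004237e3 kN = 4.237
  0.08455 MN = 0.08455e3 kN = 84.55
  0.05071 MN = 0.05071e3 kN = 50.71
  97.46 kN → 97.46
Sum: 4.237 + 84.55 + 50.71 + 97.46 = 236.957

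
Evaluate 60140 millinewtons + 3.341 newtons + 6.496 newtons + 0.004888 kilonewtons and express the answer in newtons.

In newtons:
  60140 millinewtons = 60140 × 10⁻³ newtons = 60.14
  3.341 newtons → 3.341
  6.496 newtons → 6.496
  0.004888 kilonewtons = 0.004888 × 10³ newtons = 4.888
Sum: 60.14 + 3.341 + 6.496 + 4.888 = 74.865

74.865 newtons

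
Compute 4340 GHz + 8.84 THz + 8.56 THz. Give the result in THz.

In THz:
  4340 GHz = 4340 × 10^-3 THz = 4.34
  8.84 THz → 8.84
  8.56 THz → 8.56
Sum: 4.34 + 8.84 + 8.56 = 21.74

21.74 THz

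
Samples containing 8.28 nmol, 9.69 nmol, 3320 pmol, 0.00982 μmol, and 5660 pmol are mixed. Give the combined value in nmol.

In nmol:
  8.28 nmol → 8.28
  9.69 nmol → 9.69
  3320 pmol = 3320 × 10⁻³ nmol = 3.32
  0.00982 μmol = 0.00982 × 10³ nmol = 9.82
  5660 pmol = 5660 × 10⁻³ nmol = 5.66
Sum: 8.28 + 9.69 + 3.32 + 9.82 + 5.66 = 36.77

36.77 nmol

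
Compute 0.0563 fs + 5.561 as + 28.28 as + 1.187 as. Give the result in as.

91.328 as

In as:
  0.0563 fs = 0.0563 × 10^3 as = 56.3
  5.561 as → 5.561
  28.28 as → 28.28
  1.187 as → 1.187
Sum: 56.3 + 5.561 + 28.28 + 1.187 = 91.328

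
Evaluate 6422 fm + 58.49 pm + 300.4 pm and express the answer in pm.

365.312 pm

In pm:
  6422 fm = 6422 × 10⁻³ pm = 6.422
  58.49 pm → 58.49
  300.4 pm → 300.4
Sum: 6.422 + 58.49 + 300.4 = 365.312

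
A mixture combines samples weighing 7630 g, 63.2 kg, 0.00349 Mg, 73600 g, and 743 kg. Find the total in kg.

In kg:
  7630 g = 7630 × 10⁻³ kg = 7.63
  63.2 kg → 63.2
  0.00349 Mg = 0.00349 × 10³ kg = 3.49
  73600 g = 73600 × 10⁻³ kg = 73.6
  743 kg → 743
Sum: 7.63 + 63.2 + 3.49 + 73.6 + 743 = 890.92

890.92 kg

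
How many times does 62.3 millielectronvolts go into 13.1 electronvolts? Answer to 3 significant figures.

(13.1) / (62.3e-3) = 0.2103e3

210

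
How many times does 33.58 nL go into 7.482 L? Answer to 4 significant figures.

222800000

(7.482) / (33.58 × 10^-9) = 0.22281 × 10^9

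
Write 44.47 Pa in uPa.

(no prefix) = 10^0, micro = 10^-6; factor is 10^6.
44.47 × 10^6 = 44470000

44470000 uPa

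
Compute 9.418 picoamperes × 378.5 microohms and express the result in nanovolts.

9.418e-12 × 378.5e-6 = 3564.713e-18 V

0.000003564713 nanovolts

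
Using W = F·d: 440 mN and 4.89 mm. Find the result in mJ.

440 × 10⁻³ × 4.89 × 10⁻³ = 2151.6 × 10⁻⁶ J

2.1516 mJ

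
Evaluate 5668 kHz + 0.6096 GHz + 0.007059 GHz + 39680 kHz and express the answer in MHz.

In MHz:
  5668 kHz = 5668 × 10⁻³ MHz = 5.668
  0.6096 GHz = 0.6096 × 10³ MHz = 609.6
  0.007059 GHz = 0.007059 × 10³ MHz = 7.059
  39680 kHz = 39680 × 10⁻³ MHz = 39.68
Sum: 5.668 + 609.6 + 7.059 + 39.68 = 662.007

662.007 MHz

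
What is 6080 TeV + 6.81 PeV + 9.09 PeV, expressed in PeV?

In PeV:
  6080 TeV = 6080 × 10⁻³ PeV = 6.08
  6.81 PeV → 6.81
  9.09 PeV → 9.09
Sum: 6.08 + 6.81 + 9.09 = 21.98

21.98 PeV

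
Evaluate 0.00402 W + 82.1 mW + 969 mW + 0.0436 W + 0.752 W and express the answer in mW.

1850.72 mW

In mW:
  0.00402 W = 0.00402 × 10^3 mW = 4.02
  82.1 mW → 82.1
  969 mW → 969
  0.0436 W = 0.0436 × 10^3 mW = 43.6
  0.752 W = 0.752 × 10^3 mW = 752
Sum: 4.02 + 82.1 + 969 + 43.6 + 752 = 1850.72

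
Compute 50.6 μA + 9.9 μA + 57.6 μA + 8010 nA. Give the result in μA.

126.11 μA

In μA:
  50.6 μA → 50.6
  9.9 μA → 9.9
  57.6 μA → 57.6
  8010 nA = 8010 × 10⁻³ μA = 8.01
Sum: 50.6 + 9.9 + 57.6 + 8.01 = 126.11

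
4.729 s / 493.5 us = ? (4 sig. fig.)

9583

(4.729) / (493.5 × 10^-6) = 0.0095826 × 10^6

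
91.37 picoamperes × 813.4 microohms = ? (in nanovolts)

91.37 × 10^-12 × 813.4 × 10^-6 = 74320.358 × 10^-18 V

0.000074320358 nanovolts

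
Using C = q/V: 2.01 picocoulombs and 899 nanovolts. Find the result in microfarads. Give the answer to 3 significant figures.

(2.01 × 10^-12) / (899 × 10^-9) = 0.0022358 × 10^-3 F

2.24 microfarads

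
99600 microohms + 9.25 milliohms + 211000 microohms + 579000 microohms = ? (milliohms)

In milliohms:
  99600 microohms = 99600 × 10^-3 milliohms = 99.6
  9.25 milliohms → 9.25
  211000 microohms = 211000 × 10^-3 milliohms = 211
  579000 microohms = 579000 × 10^-3 milliohms = 579
Sum: 99.6 + 9.25 + 211 + 579 = 898.85

898.85 milliohms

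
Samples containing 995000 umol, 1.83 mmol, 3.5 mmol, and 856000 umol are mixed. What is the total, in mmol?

In mmol:
  995000 umol = 995000 × 10⁻³ mmol = 995
  1.83 mmol → 1.83
  3.5 mmol → 3.5
  856000 umol = 856000 × 10⁻³ mmol = 856
Sum: 995 + 1.83 + 3.5 + 856 = 1856.33

1856.33 mmol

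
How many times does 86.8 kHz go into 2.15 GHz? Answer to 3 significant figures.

24800

(2.15e9) / (86.8e3) = 0.02477e6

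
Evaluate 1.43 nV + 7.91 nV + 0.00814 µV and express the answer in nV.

In nV:
  1.43 nV → 1.43
  7.91 nV → 7.91
  0.00814 µV = 0.00814 × 10^3 nV = 8.14
Sum: 1.43 + 7.91 + 8.14 = 17.48

17.48 nV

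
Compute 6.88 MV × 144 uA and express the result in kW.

6.88 × 10⁶ × 144 × 10⁻⁶ = 990.72 W

0.99072 kW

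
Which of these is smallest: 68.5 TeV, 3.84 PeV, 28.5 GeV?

68.5 TeV = 68500000000000 eV
3.84 PeV = 3840000000000000 eV
28.5 GeV = 28500000000 eV

28.5 GeV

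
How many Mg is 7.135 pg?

pico = 10⁻¹², mega = 10⁶; factor is 10⁻¹⁸.
7.135 × 10⁻¹⁸ = 0.000000000000000007135

0.000000000000000007135 Mg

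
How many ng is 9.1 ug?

9100 ng

micro = 1e-6, nano = 1e-9; factor is 1e3.
9.1 × 1e3 = 9100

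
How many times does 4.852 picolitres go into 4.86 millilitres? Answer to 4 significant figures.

(4.86 × 10^-3) / (4.852 × 10^-12) = 1.0016 × 10^9

1002000000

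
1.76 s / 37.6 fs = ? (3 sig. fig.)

(1.76) / (37.6 × 10⁻¹⁵) = 0.04681 × 10¹⁵

46800000000000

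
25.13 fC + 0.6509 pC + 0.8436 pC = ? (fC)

In fC:
  25.13 fC → 25.13
  0.6509 pC = 0.6509 × 10³ fC = 650.9
  0.8436 pC = 0.8436 × 10³ fC = 843.6
Sum: 25.13 + 650.9 + 843.6 = 1519.63

1519.63 fC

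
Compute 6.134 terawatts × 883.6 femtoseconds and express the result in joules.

5.4200024 joules

6.134e12 × 883.6e-15 = 5420.0024e-3 J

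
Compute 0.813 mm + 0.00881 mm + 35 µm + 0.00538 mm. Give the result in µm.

862.19 µm

In µm:
  0.813 mm = 0.813e3 µm = 813
  0.00881 mm = 0.00881e3 µm = 8.81
  35 µm → 35
  0.00538 mm = 0.00538e3 µm = 5.38
Sum: 813 + 8.81 + 35 + 5.38 = 862.19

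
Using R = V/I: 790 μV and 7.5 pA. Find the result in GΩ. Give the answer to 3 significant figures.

0.105 GΩ

(790 × 10⁻⁶) / (7.5 × 10⁻¹²) = 105.33 × 10⁶ Ω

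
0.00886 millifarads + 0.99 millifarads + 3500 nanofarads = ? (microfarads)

1002.36 microfarads

In microfarads:
  0.00886 millifarads = 0.00886 × 10^3 microfarads = 8.86
  0.99 millifarads = 0.99 × 10^3 microfarads = 990
  3500 nanofarads = 3500 × 10^-3 microfarads = 3.5
Sum: 8.86 + 990 + 3.5 = 1002.36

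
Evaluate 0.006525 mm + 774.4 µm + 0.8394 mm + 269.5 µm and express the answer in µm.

1889.825 µm

In µm:
  0.006525 mm = 0.006525 × 10³ µm = 6.525
  774.4 µm → 774.4
  0.8394 mm = 0.8394 × 10³ µm = 839.4
  269.5 µm → 269.5
Sum: 6.525 + 774.4 + 839.4 + 269.5 = 1889.825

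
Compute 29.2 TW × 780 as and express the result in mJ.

22.776 mJ

29.2e12 × 780e-18 = 22776e-6 J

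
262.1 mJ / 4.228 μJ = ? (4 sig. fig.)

(262.1 × 10⁻³) / (4.228 × 10⁻⁶) = 61.991 × 10³

61990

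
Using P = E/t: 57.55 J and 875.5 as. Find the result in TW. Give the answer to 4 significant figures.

(57.55) / (875.5e-18) = 0.0657339e18 W

65730 TW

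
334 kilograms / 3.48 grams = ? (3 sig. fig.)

96000

(334 × 10^3) / (3.48) = 95.98 × 10^3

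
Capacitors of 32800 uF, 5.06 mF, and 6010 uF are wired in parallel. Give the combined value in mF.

43.87 mF

In mF:
  32800 uF = 32800e-3 mF = 32.8
  5.06 mF → 5.06
  6010 uF = 6010e-3 mF = 6.01
Sum: 32.8 + 5.06 + 6.01 = 43.87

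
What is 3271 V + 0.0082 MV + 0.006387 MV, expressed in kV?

In kV:
  3271 V = 3271e-3 kV = 3.271
  0.0082 MV = 0.0082e3 kV = 8.2
  0.006387 MV = 0.006387e3 kV = 6.387
Sum: 3.271 + 8.2 + 6.387 = 17.858

17.858 kV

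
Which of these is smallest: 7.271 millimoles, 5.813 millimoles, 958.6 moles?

5.813 millimoles

7.271 millimoles = 0.007271 moles
5.813 millimoles = 0.005813 moles
958.6 moles = 958.6 moles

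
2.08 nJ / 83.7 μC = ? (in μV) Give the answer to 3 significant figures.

24.9 μV

(2.08 × 10^-9) / (83.7 × 10^-6) = 0.024851 × 10^-3 V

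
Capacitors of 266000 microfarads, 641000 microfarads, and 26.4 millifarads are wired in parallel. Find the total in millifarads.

In millifarads:
  266000 microfarads = 266000e-3 millifarads = 266
  641000 microfarads = 641000e-3 millifarads = 641
  26.4 millifarads → 26.4
Sum: 266 + 641 + 26.4 = 933.4

933.4 millifarads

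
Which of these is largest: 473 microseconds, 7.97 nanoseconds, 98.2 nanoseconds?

473 microseconds = 0.000473 seconds
7.97 nanoseconds = 0.00000000797 seconds
98.2 nanoseconds = 0.0000000982 seconds

473 microseconds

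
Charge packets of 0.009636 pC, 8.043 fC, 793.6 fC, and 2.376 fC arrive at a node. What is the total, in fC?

813.655 fC

In fC:
  0.009636 pC = 0.009636 × 10³ fC = 9.636
  8.043 fC → 8.043
  793.6 fC → 793.6
  2.376 fC → 2.376
Sum: 9.636 + 8.043 + 793.6 + 2.376 = 813.655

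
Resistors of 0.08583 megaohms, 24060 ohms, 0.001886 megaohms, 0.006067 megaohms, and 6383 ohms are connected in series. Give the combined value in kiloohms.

In kiloohms:
  0.08583 megaohms = 0.08583e3 kiloohms = 85.83
  24060 ohms = 24060e-3 kiloohms = 24.06
  0.001886 megaohms = 0.001886e3 kiloohms = 1.886
  0.006067 megaohms = 0.006067e3 kiloohms = 6.067
  6383 ohms = 6383e-3 kiloohms = 6.383
Sum: 85.83 + 24.06 + 1.886 + 6.067 + 6.383 = 124.226

124.226 kiloohms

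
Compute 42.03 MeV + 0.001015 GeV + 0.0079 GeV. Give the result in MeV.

50.945 MeV

In MeV:
  42.03 MeV → 42.03
  0.001015 GeV = 0.001015 × 10³ MeV = 1.015
  0.0079 GeV = 0.0079 × 10³ MeV = 7.9
Sum: 42.03 + 1.015 + 7.9 = 50.945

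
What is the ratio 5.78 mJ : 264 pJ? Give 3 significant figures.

21900000

(5.78 × 10⁻³) / (264 × 10⁻¹²) = 0.02189 × 10⁹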